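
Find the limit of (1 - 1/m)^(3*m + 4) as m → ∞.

e^(-3)

Write it as [(1 - 1/m)^m]^(3) · (1 - 1/m)^(4). The bracketed term tends to e^(-1) and the second factor to 1, so the limit is e^(-3).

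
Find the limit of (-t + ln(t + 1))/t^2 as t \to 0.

Direct substitution gives 0/0.
Apply L'Hôpital: lim (-1 + 1/(t + 1))/(2*t), still 0/0.
After 2 applications of L'Hôpital's rule the quotient is (-1/(t + 1)^2)/(2); substituting t = 0 gives -1/2.

-1/2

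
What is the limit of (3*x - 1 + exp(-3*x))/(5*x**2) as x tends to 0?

9/10

Direct substitution gives 0/0.
Apply L'Hôpital: lim (3 - 3*e^(-3*x))/(10*x), still 0/0.
After 2 applications of L'Hôpital's rule the quotient is (9*e^(-3*x))/(10); substituting x = 0 gives 9/10.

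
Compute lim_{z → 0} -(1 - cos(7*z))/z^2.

-49/2

Substitution gives 0/0.
Use (1 − cos u)/u² → 1/2 with u = 7z: the limit is 7²/(2·(-1)) = -49/2.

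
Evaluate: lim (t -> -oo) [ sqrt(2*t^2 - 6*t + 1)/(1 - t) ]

For large |t|, √(2*t^2 - 6*t + 1) ≈ √2·|t| and the denominator ≈ -t.
Since t → −∞, |t| = −t, giving −√2/(-1) = √(2).

√(2)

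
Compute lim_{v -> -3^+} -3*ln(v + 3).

As v → -3⁺, v + 3 → 0⁺ and ln(v + 3) → −∞.
Multiplying by -3 gives ∞.

∞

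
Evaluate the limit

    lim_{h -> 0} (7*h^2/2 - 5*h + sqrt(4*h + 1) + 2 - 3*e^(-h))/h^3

9/2

Substitution gives 0/0; apply L'Hôpital's rule 3 times.
After differentiating numerator and denominator 3 times the quotient is (3*e^(-h) + 24/(4*h + 1)^(5/2))/(6); at h = 0 this is 9/2.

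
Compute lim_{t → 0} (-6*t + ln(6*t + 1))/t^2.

Direct substitution gives 0/0.
Apply L'Hôpital: lim (-6 + 6/(6*t + 1))/(2*t), still 0/0.
After 2 applications of L'Hôpital's rule the quotient is (-36/(6*t + 1)^2)/(2); substituting t = 0 gives -18.

-18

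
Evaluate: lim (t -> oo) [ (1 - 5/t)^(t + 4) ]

Let L be the limit and take ln: ln L = lim (t + 4)·ln(1 - 5/t) = lim (t + 4)·(-5/t + O(1/t²)) = -5.
Hence L = e^(-5).

e^(-5)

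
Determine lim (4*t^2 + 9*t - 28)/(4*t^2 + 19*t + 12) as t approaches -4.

23/13

Direct substitution gives 0/0, so factor. Both numerator and denominator have (t + 4) as a factor.
After cancelling, the expression reduces to (4*t - 7)/(4*t + 3).
Substituting t = -4 gives 23/13.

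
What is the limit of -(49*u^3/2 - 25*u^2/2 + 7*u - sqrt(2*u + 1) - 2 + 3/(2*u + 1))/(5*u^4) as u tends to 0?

Substitution gives 0/0 (the numerator vanishes to order 4).
Expand each term to order u^4: the coefficient of u^4 in −√(1 + 2u) is 5/8 and in 3·1/(1 + 2u) is 48.
Lower-order terms cancel with the polynomial part, so the numerator is (389/8)·u^4 + o(u^4), and the limit is (389/8)/(-5) = -389/40.

-389/40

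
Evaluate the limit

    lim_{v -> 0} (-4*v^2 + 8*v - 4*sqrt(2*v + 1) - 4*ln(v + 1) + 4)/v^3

Substitution gives 0/0; apply L'Hôpital's rule 3 times.
After differentiating numerator and denominator 3 times the quotient is (-12/(2*v + 1)^(5/2) - 8/(v + 1)^3)/(6); at v = 0 this is -10/3.

-10/3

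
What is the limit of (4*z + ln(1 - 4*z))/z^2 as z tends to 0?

-8

Direct substitution gives 0/0.
Apply L'Hôpital: lim (4 - 4/(1 - 4*z))/(2*z), still 0/0.
After 2 applications of L'Hôpital's rule the quotient is (-16/(1 - 4*z)^2)/(2); substituting z = 0 gives -8.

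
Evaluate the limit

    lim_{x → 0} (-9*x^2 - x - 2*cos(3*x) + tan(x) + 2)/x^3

Substitution gives 0/0; apply L'Hôpital's rule 3 times.
After differentiating numerator and denominator 3 times the quotient is (-54*sin(3*x) + 6*tan(x)^4 + 8*tan(x)^2 + 2)/(6); at x = 0 this is 1/3.

1/3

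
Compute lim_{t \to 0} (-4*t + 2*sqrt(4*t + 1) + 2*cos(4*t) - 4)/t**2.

Substitution gives 0/0; apply L'Hôpital's rule 2 times.
After differentiating numerator and denominator 2 times the quotient is (-32*cos(4*t) - 8/(4*t + 1)^(3/2))/(2); at t = 0 this is -20.

-20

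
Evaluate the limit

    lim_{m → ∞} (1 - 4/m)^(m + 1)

The base → 1 and the exponent → ∞: a 1^∞ form.
Take logarithms: (m + 1)·ln(1 - 4/m). Since ln(1+u) ~ u for small u, this behaves like (m)·(-4/m) → -4.
So the limit is e^(-4).

e^(-4)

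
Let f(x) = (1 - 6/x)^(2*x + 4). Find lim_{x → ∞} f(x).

e^(-12)

Write it as [(1 - 6/x)^x]^(2) · (1 - 6/x)^(4). The bracketed term tends to e^(-6) and the second factor to 1, so the limit is e^(-12).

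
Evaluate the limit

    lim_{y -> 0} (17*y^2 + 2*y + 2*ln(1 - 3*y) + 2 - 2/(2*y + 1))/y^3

Substitution gives 0/0; apply L'Hôpital's rule 3 times.
After differentiating numerator and denominator 3 times the quotient is (108/(3*y - 1)^3 + 96/(2*y + 1)^4)/(6); at y = 0 this is -2.

-2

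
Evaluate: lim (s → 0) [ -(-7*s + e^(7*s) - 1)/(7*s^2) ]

Direct substitution gives 0/0.
Apply L'Hôpital: lim (7*e^(7*s) - 7)/(-14*s), still 0/0.
After 2 applications of L'Hôpital's rule the quotient is (49*e^(7*s))/(-14); substituting s = 0 gives -7/2.

-7/2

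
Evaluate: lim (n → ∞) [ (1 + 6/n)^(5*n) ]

e^(30)

Write it as [(1 + 6/n)^n]^(5) · (1 + 6/n)^(0). The bracketed term tends to e^(6) and the second factor to 1, so the limit is e^(30).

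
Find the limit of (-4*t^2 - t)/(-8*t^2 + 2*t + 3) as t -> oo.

1/2

Numerator and denominator both have degree 2.
Dividing every term by t^2, all lower-order terms vanish and the limit is the ratio of leading coefficients, -4/(-8) = 1/2.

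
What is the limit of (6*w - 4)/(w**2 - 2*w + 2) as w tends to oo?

0

The denominator has degree 2 and the numerator degree 1. Dividing numerator and denominator by w^2 sends every term to 0 except the leading denominator term, so the limit is 0.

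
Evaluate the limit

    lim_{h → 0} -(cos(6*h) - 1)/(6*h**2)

3

Direct substitution gives 0/0.
Apply L'Hôpital: lim (-6*sin(6*h))/(-12*h), still 0/0.
After 2 applications of L'Hôpital's rule the quotient is (-36*cos(6*h))/(-12); substituting h = 0 gives 3.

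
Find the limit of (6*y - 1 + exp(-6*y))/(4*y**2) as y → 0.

Direct substitution gives 0/0.
Apply L'Hôpital: lim (6 - 6*e^(-6*y))/(8*y), still 0/0.
After 2 applications of L'Hôpital's rule the quotient is (36*e^(-6*y))/(8); substituting y = 0 gives 9/2.

9/2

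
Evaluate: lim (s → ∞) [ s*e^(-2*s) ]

Write as s^1/e^{2s}, an ∞/∞ form.
Exponential growth dominates any polynomial, so repeated L'Hôpital (or the standard result) gives 0.

0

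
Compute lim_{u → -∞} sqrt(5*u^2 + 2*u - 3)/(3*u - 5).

-√(5)/3

For large |u|, √(5*u^2 + 2*u - 3) ≈ √5·|u| and the denominator ≈ 3u.
Since u → −∞, |u| = −u, giving −√5/(3) = -√(5)/3.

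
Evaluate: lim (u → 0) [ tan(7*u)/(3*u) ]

7/3

Substitution gives 0/0.
Since tan(θ)/θ → 1 as θ → 0, tan(7u)/(7u) → 1 and the limit is 7/3.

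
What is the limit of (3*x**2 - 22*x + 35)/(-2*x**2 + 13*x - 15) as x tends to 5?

At x = 5 both the top and bottom vanish — a removable singularity. Factoring out (x - 5) from each leaves (3*x - 7)/(3 - 2*x), which at x = 5 equals -8/7.

-8/7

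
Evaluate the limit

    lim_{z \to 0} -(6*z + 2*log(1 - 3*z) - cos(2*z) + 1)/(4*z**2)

7/4

Substitution gives 0/0; apply L'Hôpital's rule 2 times.
After differentiating numerator and denominator 2 times the quotient is (4*cos(2*z) - 18/(3*z - 1)^2)/(-8); at z = 0 this is 7/4.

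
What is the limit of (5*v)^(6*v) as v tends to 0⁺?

1

Base → 0⁺ and exponent → 0⁺: a 0^0 form.
Take logs: 6v·ln(5v). This is 0·(−∞); rewriting as ln(5v)/(1/(6v)) and applying L'Hôpital gives 0.
Hence the limit is e^0 = 1.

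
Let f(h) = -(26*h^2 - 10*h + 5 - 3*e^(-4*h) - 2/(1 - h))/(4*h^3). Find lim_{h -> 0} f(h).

-15/2

Substitution gives 0/0; apply L'Hôpital's rule 3 times.
After differentiating numerator and denominator 3 times the quotient is (192*e^(-4*h) - 12/(h - 1)^4)/(-24); at h = 0 this is -15/2.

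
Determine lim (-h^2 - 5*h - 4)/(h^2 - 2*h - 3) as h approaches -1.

3/4

Direct substitution gives 0/0, so factor. Both numerator and denominator have (h + 1) as a factor.
After cancelling, the expression reduces to (-h - 4)/(h - 3).
Substituting h = -1 gives 3/4.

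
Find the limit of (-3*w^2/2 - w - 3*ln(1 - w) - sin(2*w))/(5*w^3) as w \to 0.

Substitution gives 0/0; apply L'Hôpital's rule 3 times.
After differentiating numerator and denominator 3 times the quotient is (8*cos(2*w) - 6/(w - 1)^3)/(30); at w = 0 this is 7/15.

7/15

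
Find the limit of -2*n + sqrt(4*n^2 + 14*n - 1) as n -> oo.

This has the form ∞ − ∞. Multiply and divide by the conjugate √(4*n^2 + 14*n - 1) + 2n.
That gives (14n - 1) / (√(4*n^2 + 14*n - 1) + 2n).
Divide numerator and denominator by n: the limit is 14/(2·2) = 7/2.

7/2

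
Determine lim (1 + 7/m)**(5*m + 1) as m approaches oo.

Write it as [(1 + 7/m)^m]^(5) · (1 + 7/m)^(1). The bracketed term tends to e^(7) and the second factor to 1, so the limit is e^(35).

e^(35)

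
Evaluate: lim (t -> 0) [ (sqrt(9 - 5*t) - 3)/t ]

-5/6

A 0/0 form; rationalise with √(9 - 5t) + √9. This collapses the numerator to -5t, leaving -5/(√(9 - 5t) + √9) → -5/(2√9) = -5/6.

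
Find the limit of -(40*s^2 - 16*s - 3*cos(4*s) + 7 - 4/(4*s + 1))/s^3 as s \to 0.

-256

Substitution gives 0/0 (the numerator vanishes to order 3).
Expand each term to order s^3: the coefficient of s^3 in -4·1/(1 + 4s) is 256 and in -3·cos(4s) is 0.
Lower-order terms cancel with the polynomial part, so the numerator is (256)·s^3 + o(s^3), and the limit is (256)/(-1) = -256.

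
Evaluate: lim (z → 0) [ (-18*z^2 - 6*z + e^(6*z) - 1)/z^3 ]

36

Direct substitution gives 0/0.
Apply L'Hôpital: lim (-36*z + 6*e^(6*z) - 6)/(3*z^2), still 0/0.
Apply L'Hôpital: lim (36*e^(6*z) - 36)/(6*z), still 0/0.
After 3 applications of L'Hôpital's rule the quotient is (216*e^(6*z))/(6); substituting z = 0 gives 36.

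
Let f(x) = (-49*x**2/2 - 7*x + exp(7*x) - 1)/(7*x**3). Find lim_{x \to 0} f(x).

49/6

Direct substitution gives 0/0.
Apply L'Hôpital: lim (-49*x + 7*e^(7*x) - 7)/(21*x^2), still 0/0.
Apply L'Hôpital: lim (49*e^(7*x) - 49)/(42*x), still 0/0.
After 3 applications of L'Hôpital's rule the quotient is (343*e^(7*x))/(42); substituting x = 0 gives 49/6.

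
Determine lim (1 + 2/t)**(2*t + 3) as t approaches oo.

Let L be the limit and take ln: ln L = lim (2t + 3)·ln(1 + 2/t) = lim (2t + 3)·(2/t + O(1/t²)) = 4.
Hence L = e^(4).

e^(4)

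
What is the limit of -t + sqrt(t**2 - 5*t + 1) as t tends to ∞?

An ∞ − ∞ form. Rationalising with the conjugate, the difference becomes (-5t + 1) / (√(t^2 - 5*t + 1) + t).
For large t the denominator behaves like 2·t, so the quotient tends to -5/2 = -5/2.

-5/2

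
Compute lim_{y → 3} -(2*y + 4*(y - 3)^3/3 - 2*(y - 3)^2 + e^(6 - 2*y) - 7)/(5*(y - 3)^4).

-2/15

Direct substitution gives 0/0.
Apply L'Hôpital: lim (-4*y + 4*(y - 3)^2 - 2*e^(6 - 2*y) + 14)/(-20*(y - 3)^3), still 0/0.
Apply L'Hôpital: lim (8*y + 4*e^(6 - 2*y) - 28)/(-60*(y - 3)^2), still 0/0.
Apply L'Hôpital: lim (8 - 8*e^(6 - 2*y))/(360 - 120*y), still 0/0.
After 4 applications of L'Hôpital's rule the quotient is (16*e^(6 - 2*y))/(-120); substituting y = 3 gives -2/15.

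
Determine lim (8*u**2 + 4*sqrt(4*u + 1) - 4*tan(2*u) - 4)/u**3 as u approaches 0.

16/3

Substitution gives 0/0; apply L'Hôpital's rule 3 times.
After differentiating numerator and denominator 3 times the quotient is (-128*tan(2*u)^2/cos(2*u)^2 - 64/cos(2*u)^4 + 96/(4*u + 1)^(5/2))/(6); at u = 0 this is 16/3.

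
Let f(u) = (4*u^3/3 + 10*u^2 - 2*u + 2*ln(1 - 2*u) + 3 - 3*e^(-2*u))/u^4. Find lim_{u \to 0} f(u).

-10

Substitution gives 0/0; apply L'Hôpital's rule 4 times.
After differentiating numerator and denominator 4 times the quotient is (-48*e^(-2*u) - 192/(2*u - 1)^4)/(24); at u = 0 this is -10.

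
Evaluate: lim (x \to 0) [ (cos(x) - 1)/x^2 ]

-1/2

Direct substitution gives 0/0.
Apply L'Hôpital: lim (-sin(x))/(2*x), still 0/0.
After 2 applications of L'Hôpital's rule the quotient is (-cos(x))/(2); substituting x = 0 gives -1/2.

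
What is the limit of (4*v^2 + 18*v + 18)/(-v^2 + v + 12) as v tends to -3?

At v = -3 both the top and bottom vanish — a removable singularity. Factoring out (v + 3) from each leaves (4*v + 6)/(4 - v), which at v = -3 equals -6/7.

-6/7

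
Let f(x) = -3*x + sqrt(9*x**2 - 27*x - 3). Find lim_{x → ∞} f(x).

-9/2

An ∞ − ∞ form. Rationalising with the conjugate, the difference becomes (-27x - 3) / (√(9*x^2 - 27*x - 3) + 3x).
For large x the denominator behaves like 2·3x, so the quotient tends to -27/6 = -9/2.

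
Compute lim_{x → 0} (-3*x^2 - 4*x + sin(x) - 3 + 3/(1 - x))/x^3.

Substitution gives 0/0; apply L'Hôpital's rule 3 times.
After differentiating numerator and denominator 3 times the quotient is (-cos(x) + 18/(x - 1)^4)/(6); at x = 0 this is 17/6.

17/6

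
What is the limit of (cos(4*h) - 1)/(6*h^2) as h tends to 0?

Direct substitution gives 0/0.
Apply L'Hôpital: lim (-4*sin(4*h))/(12*h), still 0/0.
After 2 applications of L'Hôpital's rule the quotient is (-16*cos(4*h))/(12); substituting h = 0 gives -4/3.

-4/3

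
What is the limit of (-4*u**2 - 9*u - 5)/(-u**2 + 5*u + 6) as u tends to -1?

Since u = -1 makes numerator and denominator zero, (u + 1) divides both.
Cancelling it gives (-4*u - 5)/(6 - u); now plug in u = -1 to get -1/7.

-1/7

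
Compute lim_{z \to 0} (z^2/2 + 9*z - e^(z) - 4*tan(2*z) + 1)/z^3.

-65/6

Substitution gives 0/0 (the numerator vanishes to order 3).
Expand each term to order z^3: the coefficient of z^3 in -4·tan(2z) is -32/3 and in −e^(z) is -1/6.
Lower-order terms cancel with the polynomial part, so the numerator is (-65/6)·z^3 + o(z^3), and the limit is (-65/6)/(1) = -65/6.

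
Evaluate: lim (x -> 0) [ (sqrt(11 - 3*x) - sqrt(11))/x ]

-3*√(11)/22

Substitution gives 0/0. Multiply numerator and denominator by the conjugate √(11 - 3x) + √11.
The numerator becomes (11 - 3x) − 11 = -3x, so the expression simplifies to -3/(√(11 - 3x) + √11).
Letting x → 0 gives -3/(2√11) = -3*√(11)/22.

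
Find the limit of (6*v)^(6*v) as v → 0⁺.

1

Base → 0⁺ and exponent → 0⁺: a 0^0 form.
Take logs: 6v·ln(6v). This is 0·(−∞); rewriting as ln(6v)/(1/(6v)) and applying L'Hôpital gives 0.
Hence the limit is e^0 = 1.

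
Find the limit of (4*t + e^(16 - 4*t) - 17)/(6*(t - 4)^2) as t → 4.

Direct substitution gives 0/0.
Apply L'Hôpital: lim (4 - 4*e^(16 - 4*t))/(12*t - 48), still 0/0.
After 2 applications of L'Hôpital's rule the quotient is (16*e^(16 - 4*t))/(12); substituting t = 4 gives 4/3.

4/3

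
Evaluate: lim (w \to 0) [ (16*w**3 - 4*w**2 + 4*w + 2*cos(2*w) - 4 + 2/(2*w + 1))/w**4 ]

100/3

Substitution gives 0/0 (the numerator vanishes to order 4).
Expand each term to order w^4: the coefficient of w^4 in 2·1/(1 + 2w) is 32 and in 2·cos(2w) is 4/3.
Lower-order terms cancel with the polynomial part, so the numerator is (100/3)·w^4 + o(w^4), and the limit is (100/3)/(1) = 100/3.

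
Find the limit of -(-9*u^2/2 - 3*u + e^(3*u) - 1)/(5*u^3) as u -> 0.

-9/10

Direct substitution gives 0/0.
Apply L'Hôpital: lim (-9*u + 3*e^(3*u) - 3)/(-15*u^2), still 0/0.
Apply L'Hôpital: lim (9*e^(3*u) - 9)/(-30*u), still 0/0.
After 3 applications of L'Hôpital's rule the quotient is (27*e^(3*u))/(-30); substituting u = 0 gives -9/10.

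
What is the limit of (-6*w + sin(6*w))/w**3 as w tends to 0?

Direct substitution gives 0/0.
Apply L'Hôpital: lim (6*cos(6*w) - 6)/(3*w^2), still 0/0.
Apply L'Hôpital: lim (-36*sin(6*w))/(6*w), still 0/0.
After 3 applications of L'Hôpital's rule the quotient is (-216*cos(6*w))/(6); substituting w = 0 gives -36.

-36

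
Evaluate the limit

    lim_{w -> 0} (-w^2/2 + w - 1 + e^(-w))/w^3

-1/6

Direct substitution gives 0/0.
Apply L'Hôpital: lim (-w + 1 - e^(-w))/(3*w^2), still 0/0.
Apply L'Hôpital: lim (-1 + e^(-w))/(6*w), still 0/0.
After 3 applications of L'Hôpital's rule the quotient is (-e^(-w))/(6); substituting w = 0 gives -1/6.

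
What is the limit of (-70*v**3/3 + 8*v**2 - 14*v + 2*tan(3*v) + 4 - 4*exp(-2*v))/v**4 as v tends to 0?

-8/3

Substitution gives 0/0 (the numerator vanishes to order 4).
Expand each term to order v^4: the coefficient of v^4 in 2·tan(3v) is 0 and in -4·e^(-2v) is -8/3.
Lower-order terms cancel with the polynomial part, so the numerator is (-8/3)·v^4 + o(v^4), and the limit is (-8/3)/(1) = -8/3.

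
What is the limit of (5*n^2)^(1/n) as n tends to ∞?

1

Base → ∞ and exponent → 0: an ∞^0 form.
Take logs: (1/n)·ln(5·n^2) = (ln 5 + 2·ln n)/n → 0.
So the limit is e^0 = 1.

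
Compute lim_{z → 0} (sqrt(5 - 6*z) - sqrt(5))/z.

-3*√(5)/5

Substitution gives 0/0. Multiply numerator and denominator by the conjugate √(5 - 6z) + √5.
The numerator becomes (5 - 6z) − 5 = -6z, so the expression simplifies to -6/(√(5 - 6z) + √5).
Letting z → 0 gives -6/(2√5) = -3*√(5)/5.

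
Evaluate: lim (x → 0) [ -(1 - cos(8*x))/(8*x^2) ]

Substitution gives 0/0.
Use (1 − cos u)/u² → 1/2 with u = 8x: the limit is 8²/(2·(-8)) = -4.

-4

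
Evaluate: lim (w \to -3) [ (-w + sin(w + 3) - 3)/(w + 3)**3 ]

-1/6

Direct substitution gives 0/0.
Apply L'Hôpital: lim (cos(w + 3) - 1)/(3*(w + 3)^2), still 0/0.
Apply L'Hôpital: lim (-sin(w + 3))/(6*w + 18), still 0/0.
After 3 applications of L'Hôpital's rule the quotient is (-cos(w + 3))/(6); substituting w = -3 gives -1/6.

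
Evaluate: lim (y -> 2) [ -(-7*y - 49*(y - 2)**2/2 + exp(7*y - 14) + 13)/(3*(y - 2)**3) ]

-343/18

Direct substitution gives 0/0.
Apply L'Hôpital: lim (-49*y + 7*e^(7*y - 14) + 91)/(-9*(y - 2)^2), still 0/0.
Apply L'Hôpital: lim (49*e^(7*y - 14) - 49)/(36 - 18*y), still 0/0.
After 3 applications of L'Hôpital's rule the quotient is (343*e^(7*y - 14))/(-18); substituting y = 2 gives -343/18.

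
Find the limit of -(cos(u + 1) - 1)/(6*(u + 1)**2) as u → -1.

1/12

Direct substitution gives 0/0.
Apply L'Hôpital: lim (-sin(u + 1))/(-12*u - 12), still 0/0.
After 2 applications of L'Hôpital's rule the quotient is (-cos(u + 1))/(-12); substituting u = -1 gives 1/12.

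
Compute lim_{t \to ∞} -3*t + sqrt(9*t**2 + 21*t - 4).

7/2

An ∞ − ∞ form. Rationalising with the conjugate, the difference becomes (21t - 4) / (√(9*t^2 + 21*t - 4) + 3t).
For large t the denominator behaves like 2·3t, so the quotient tends to 21/6 = 7/2.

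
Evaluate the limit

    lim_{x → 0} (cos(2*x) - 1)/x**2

-2

Direct substitution gives 0/0.
Apply L'Hôpital: lim (-2*sin(2*x))/(2*x), still 0/0.
After 2 applications of L'Hôpital's rule the quotient is (-4*cos(2*x))/(2); substituting x = 0 gives -2.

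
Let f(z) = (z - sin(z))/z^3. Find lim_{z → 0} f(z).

1/6

Direct substitution gives 0/0.
Apply L'Hôpital: lim (1 - cos(z))/(3*z^2), still 0/0.
Apply L'Hôpital: lim (sin(z))/(6*z), still 0/0.
After 3 applications of L'Hôpital's rule the quotient is (cos(z))/(6); substituting z = 0 gives 1/6.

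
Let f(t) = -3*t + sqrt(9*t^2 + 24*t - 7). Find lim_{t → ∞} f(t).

4

An ∞ − ∞ form. Rationalising with the conjugate, the difference becomes (24t - 7) / (√(9*t^2 + 24*t - 7) + 3t).
For large t the denominator behaves like 2·3t, so the quotient tends to 24/6 = 4.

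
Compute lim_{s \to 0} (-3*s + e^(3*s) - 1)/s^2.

Direct substitution gives 0/0.
Apply L'Hôpital: lim (3*e^(3*s) - 3)/(2*s), still 0/0.
After 2 applications of L'Hôpital's rule the quotient is (9*e^(3*s))/(2); substituting s = 0 gives 9/2.

9/2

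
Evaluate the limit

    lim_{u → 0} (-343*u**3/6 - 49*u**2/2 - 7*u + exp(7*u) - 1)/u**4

Direct substitution gives 0/0.
Apply L'Hôpital: lim (-343*u^2/2 - 49*u + 7*e^(7*u) - 7)/(4*u^3), still 0/0.
Apply L'Hôpital: lim (-343*u + 49*e^(7*u) - 49)/(12*u^2), still 0/0.
Apply L'Hôpital: lim (343*e^(7*u) - 343)/(24*u), still 0/0.
After 4 applications of L'Hôpital's rule the quotient is (2401*e^(7*u))/(24); substituting u = 0 gives 2401/24.

2401/24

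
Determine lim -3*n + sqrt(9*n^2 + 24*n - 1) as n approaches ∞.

This has the form ∞ − ∞. Multiply and divide by the conjugate √(9*n^2 + 24*n - 1) + 3n.
That gives (24n - 1) / (√(9*n^2 + 24*n - 1) + 3n).
Divide numerator and denominator by n: the limit is 24/(2·3) = 4.

4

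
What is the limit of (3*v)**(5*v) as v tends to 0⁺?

Base → 0⁺ and exponent → 0⁺: a 0^0 form.
Take logs: 5v·ln(3v). This is 0·(−∞); rewriting as ln(3v)/(1/(5v)) and applying L'Hôpital gives 0.
Hence the limit is e^0 = 1.

1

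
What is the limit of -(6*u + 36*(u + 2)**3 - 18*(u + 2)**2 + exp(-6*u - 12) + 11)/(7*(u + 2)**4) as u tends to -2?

-54/7

Direct substitution gives 0/0.
Apply L'Hôpital: lim (-36*u + 108*(u + 2)^2 - 6*e^(-6*u - 12) - 66)/(-28*(u + 2)^3), still 0/0.
Apply L'Hôpital: lim (216*u + 36*e^(-6*u - 12) + 396)/(-84*(u + 2)^2), still 0/0.
Apply L'Hôpital: lim (216 - 216*e^(-6*u - 12))/(-168*u - 336), still 0/0.
After 4 applications of L'Hôpital's rule the quotient is (1296*e^(-6*u - 12))/(-168); substituting u = -2 gives -54/7.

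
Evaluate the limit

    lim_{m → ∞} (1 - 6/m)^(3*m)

e^(-18)

Write it as [(1 - 6/m)^m]^(3) · (1 - 6/m)^(0). The bracketed term tends to e^(-6) and the second factor to 1, so the limit is e^(-18).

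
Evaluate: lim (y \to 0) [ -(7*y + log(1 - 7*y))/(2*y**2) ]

49/4

Direct substitution gives 0/0.
Apply L'Hôpital: lim (7 - 7/(1 - 7*y))/(-4*y), still 0/0.
After 2 applications of L'Hôpital's rule the quotient is (-49/(1 - 7*y)^2)/(-4); substituting y = 0 gives 49/4.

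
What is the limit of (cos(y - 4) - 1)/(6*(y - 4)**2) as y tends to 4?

Direct substitution gives 0/0.
Apply L'Hôpital: lim (-sin(y - 4))/(12*y - 48), still 0/0.
After 2 applications of L'Hôpital's rule the quotient is (-cos(y - 4))/(12); substituting y = 4 gives -1/12.

-1/12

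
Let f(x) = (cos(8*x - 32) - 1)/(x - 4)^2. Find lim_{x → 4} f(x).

-32

Direct substitution gives 0/0.
Apply L'Hôpital: lim (-8*sin(8*x - 32))/(2*x - 8), still 0/0.
After 2 applications of L'Hôpital's rule the quotient is (-64*cos(8*x - 32))/(2); substituting x = 4 gives -32.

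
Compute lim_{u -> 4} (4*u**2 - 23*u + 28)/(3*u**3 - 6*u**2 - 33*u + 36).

1/7

Since u = 4 makes numerator and denominator zero, (u - 4) divides both.
Cancelling it gives (4*u - 7)/(3*u^2 + 6*u - 9); now plug in u = 4 to get 1/7.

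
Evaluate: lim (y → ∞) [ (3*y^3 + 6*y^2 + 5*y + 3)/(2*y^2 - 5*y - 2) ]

∞

The numerator has higher degree (3 > 2); the quotient behaves like (3/(2))·y^1 for large |y|.
As y → +∞ this diverges to ∞.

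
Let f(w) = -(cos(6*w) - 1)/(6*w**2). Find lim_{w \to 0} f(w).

3

Direct substitution gives 0/0.
Apply L'Hôpital: lim (-6*sin(6*w))/(-12*w), still 0/0.
After 2 applications of L'Hôpital's rule the quotient is (-36*cos(6*w))/(-12); substituting w = 0 gives 3.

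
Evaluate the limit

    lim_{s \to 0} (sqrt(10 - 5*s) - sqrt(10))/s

Substitution gives 0/0. Multiply numerator and denominator by the conjugate √(10 - 5s) + √10.
The numerator becomes (10 - 5s) − 10 = -5s, so the expression simplifies to -5/(√(10 - 5s) + √10).
Letting s → 0 gives -5/(2√10) = -√(10)/4.

-√(10)/4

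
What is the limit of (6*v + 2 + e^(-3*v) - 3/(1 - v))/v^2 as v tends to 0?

3/2

Substitution gives 0/0 (the numerator vanishes to order 2).
Expand each term to order v^2: the coefficient of v^2 in e^(-3v) is 9/2 and in -3·1/(1 - v) is -3.
Lower-order terms cancel with the polynomial part, so the numerator is (3/2)·v^2 + o(v^2), and the limit is (3/2)/(1) = 3/2.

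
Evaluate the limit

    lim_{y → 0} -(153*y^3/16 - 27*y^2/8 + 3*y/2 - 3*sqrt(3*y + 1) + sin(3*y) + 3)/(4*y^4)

Substitution gives 0/0; apply L'Hôpital's rule 4 times.
After differentiating numerator and denominator 4 times the quotient is (81*sin(3*y) + 3645/(16*(3*y + 1)^(7/2)))/(-96); at y = 0 this is -1215/512.

-1215/512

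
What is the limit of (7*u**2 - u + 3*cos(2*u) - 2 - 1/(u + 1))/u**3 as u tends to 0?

Substitution gives 0/0 (the numerator vanishes to order 3).
Expand each term to order u^3: the coefficient of u^3 in 3·cos(2u) is 0 and in −1/(1 + u) is 1.
Lower-order terms cancel with the polynomial part, so the numerator is (1)·u^3 + o(u^3), and the limit is (1)/(1) = 1.

1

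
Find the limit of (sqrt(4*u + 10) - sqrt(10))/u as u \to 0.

√(10)/5

A 0/0 form; rationalise with √(10 + 4u) + √10. This collapses the numerator to 4u, leaving 4/(√(10 + 4u) + √10) → 4/(2√10) = √(10)/5.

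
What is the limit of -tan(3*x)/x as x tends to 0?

-3

Substitution gives 0/0.
Since tan(u)/u → 1 as u → 0, tan(3x)/(3x) → 1 and the limit is 3/(-1) = -3.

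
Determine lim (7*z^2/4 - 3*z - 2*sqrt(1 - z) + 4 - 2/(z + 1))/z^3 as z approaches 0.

Substitution gives 0/0; apply L'Hôpital's rule 3 times.
After differentiating numerator and denominator 3 times the quotient is (12/(z + 1)^4 + 3/(4*(1 - z)^(5/2)))/(6); at z = 0 this is 17/8.

17/8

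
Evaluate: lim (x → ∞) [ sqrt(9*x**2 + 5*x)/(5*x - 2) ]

For large |x|, √(9*x^2 + 5*x) ≈ √9·|x| and the denominator ≈ 5x.
Since x → +∞, |x| = x, giving √9/(5) = 3/5.

3/5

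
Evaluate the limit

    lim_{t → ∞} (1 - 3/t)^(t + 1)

e^(-3)

Write it as [(1 - 3/t)^t]^(1) · (1 - 3/t)^(1). The bracketed term tends to e^(-3) and the second factor to 1, so the limit is e^(-3).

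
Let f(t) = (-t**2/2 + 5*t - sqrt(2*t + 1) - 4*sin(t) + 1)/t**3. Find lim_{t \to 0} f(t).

1/6

Substitution gives 0/0; apply L'Hôpital's rule 3 times.
After differentiating numerator and denominator 3 times the quotient is (4*cos(t) - 3/(2*t + 1)^(5/2))/(6); at t = 0 this is 1/6.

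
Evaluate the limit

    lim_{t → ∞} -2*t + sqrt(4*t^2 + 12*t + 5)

An ∞ − ∞ form. Rationalising with the conjugate, the difference becomes (12t + 5) / (√(4*t^2 + 12*t + 5) + 2t).
For large t the denominator behaves like 2·2t, so the quotient tends to 12/4 = 3.

3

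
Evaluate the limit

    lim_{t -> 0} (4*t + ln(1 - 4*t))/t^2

Direct substitution gives 0/0.
Apply L'Hôpital: lim (4 - 4/(1 - 4*t))/(2*t), still 0/0.
After 2 applications of L'Hôpital's rule the quotient is (-16/(1 - 4*t)^2)/(2); substituting t = 0 gives -8.

-8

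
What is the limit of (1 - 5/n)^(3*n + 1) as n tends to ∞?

e^(-15)

Let L be the limit and take ln: ln L = lim (3n + 1)·ln(1 - 5/n) = lim (3n + 1)·(-5/n + O(1/n²)) = -15.
Hence L = e^(-15).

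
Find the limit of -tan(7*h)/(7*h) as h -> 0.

-1

Substitution gives 0/0.
Since tan(u)/u → 1 as u → 0, tan(7h)/(7h) → 1 and the limit is 7/(-7) = -1.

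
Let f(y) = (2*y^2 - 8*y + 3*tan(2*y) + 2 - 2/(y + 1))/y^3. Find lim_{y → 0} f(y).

10

Substitution gives 0/0; apply L'Hôpital's rule 3 times.
After differentiating numerator and denominator 3 times the quotient is (12*(4*(y + 1)^4*(3*tan(2*y)^2 + 1)/cos(2*y)^2 + 1)/(y + 1)^4)/(6); at y = 0 this is 10.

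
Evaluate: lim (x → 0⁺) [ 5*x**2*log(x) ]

0

This is a 0·(−∞) form. Rewrite as 5·ln(x) / x^(−2) and apply L'Hôpital:
the derivative quotient is 5·(1/x) / (−2·x^(−3)) = (-5/2)·x^2 → 0.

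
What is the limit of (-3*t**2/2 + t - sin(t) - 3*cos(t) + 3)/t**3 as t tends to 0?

1/6

Substitution gives 0/0; apply L'Hôpital's rule 3 times.
After differentiating numerator and denominator 3 times the quotient is (-3*sin(t) + cos(t))/(6); at t = 0 this is 1/6.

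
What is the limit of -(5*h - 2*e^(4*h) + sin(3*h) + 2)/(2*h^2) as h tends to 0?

Substitution gives 0/0 (the numerator vanishes to order 2).
Expand each term to order h^2: the coefficient of h^2 in sin(3h) is 0 and in -2·e^(4h) is -16.
Lower-order terms cancel with the polynomial part, so the numerator is (-16)·h^2 + o(h^2), and the limit is (-16)/(-2) = 8.

8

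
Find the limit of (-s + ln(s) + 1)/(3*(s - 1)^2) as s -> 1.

Direct substitution gives 0/0.
Apply L'Hôpital: lim (-1 + 1/s)/(6*s - 6), still 0/0.
After 2 applications of L'Hôpital's rule the quotient is (-1/s^2)/(6); substituting s = 1 gives -1/6.

-1/6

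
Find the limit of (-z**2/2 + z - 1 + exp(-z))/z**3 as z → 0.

-1/6

Direct substitution gives 0/0.
Apply L'Hôpital: lim (-z + 1 - e^(-z))/(3*z^2), still 0/0.
Apply L'Hôpital: lim (-1 + e^(-z))/(6*z), still 0/0.
After 3 applications of L'Hôpital's rule the quotient is (-e^(-z))/(6); substituting z = 0 gives -1/6.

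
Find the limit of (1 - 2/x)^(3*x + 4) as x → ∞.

e^(-6)

Write it as [(1 - 2/x)^x]^(3) · (1 - 2/x)^(4). The bracketed term tends to e^(-2) and the second factor to 1, so the limit is e^(-6).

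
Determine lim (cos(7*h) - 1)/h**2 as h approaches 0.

Direct substitution gives 0/0.
Apply L'Hôpital: lim (-7*sin(7*h))/(2*h), still 0/0.
After 2 applications of L'Hôpital's rule the quotient is (-49*cos(7*h))/(2); substituting h = 0 gives -49/2.

-49/2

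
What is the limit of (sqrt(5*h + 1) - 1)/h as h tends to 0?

5/2

A 0/0 form; rationalise with √(1 + 5h) + √1. This collapses the numerator to 5h, leaving 5/(√(1 + 5h) + √1) → 5/(2√1) = 5/2.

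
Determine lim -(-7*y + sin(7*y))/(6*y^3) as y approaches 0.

Direct substitution gives 0/0.
Apply L'Hôpital: lim (7*cos(7*y) - 7)/(-18*y^2), still 0/0.
Apply L'Hôpital: lim (-49*sin(7*y))/(-36*y), still 0/0.
After 3 applications of L'Hôpital's rule the quotient is (-343*cos(7*y))/(-36); substituting y = 0 gives 343/36.

343/36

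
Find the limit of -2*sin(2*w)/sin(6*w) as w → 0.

-2/3

Substitution gives 0/0.
Divide numerator and denominator by w: sin(2w)/w → 2 and sin(6w)/w → 6, so the limit is -2·2/6 = -2/3.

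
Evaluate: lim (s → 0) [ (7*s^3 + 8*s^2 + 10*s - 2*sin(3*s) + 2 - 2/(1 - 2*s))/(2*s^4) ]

Substitution gives 0/0; apply L'Hôpital's rule 4 times.
After differentiating numerator and denominator 4 times the quotient is (-162*sin(3*s) + 768/(2*s - 1)^5)/(48); at s = 0 this is -16.

-16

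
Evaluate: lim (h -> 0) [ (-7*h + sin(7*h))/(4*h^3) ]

-343/24

Direct substitution gives 0/0.
Apply L'Hôpital: lim (7*cos(7*h) - 7)/(12*h^2), still 0/0.
Apply L'Hôpital: lim (-49*sin(7*h))/(24*h), still 0/0.
After 3 applications of L'Hôpital's rule the quotient is (-343*cos(7*h))/(24); substituting h = 0 gives -343/24.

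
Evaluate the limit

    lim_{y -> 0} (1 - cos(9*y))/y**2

81/2

Substitution gives 0/0.
Use (1 − cos u)/u² → 1/2 with u = 9y: the limit is 9²/(2·1) = 81/2.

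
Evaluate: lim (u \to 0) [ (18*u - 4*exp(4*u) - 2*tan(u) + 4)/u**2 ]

-32

Substitution gives 0/0; apply L'Hôpital's rule 2 times.
After differentiating numerator and denominator 2 times the quotient is (-64*e^(4*u) - 4*tan(u)^3 - 4*tan(u))/(2); at u = 0 this is -32.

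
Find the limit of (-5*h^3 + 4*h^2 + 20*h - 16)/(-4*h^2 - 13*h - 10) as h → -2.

Since h = -2 makes numerator and denominator zero, (h + 2) divides both.
Cancelling it gives (-5*h^2 + 14*h - 8)/(-4*h - 5); now plug in h = -2 to get -56/3.

-56/3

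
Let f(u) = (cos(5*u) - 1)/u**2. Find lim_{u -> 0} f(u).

Direct substitution gives 0/0.
Apply L'Hôpital: lim (-5*sin(5*u))/(2*u), still 0/0.
After 2 applications of L'Hôpital's rule the quotient is (-25*cos(5*u))/(2); substituting u = 0 gives -25/2.

-25/2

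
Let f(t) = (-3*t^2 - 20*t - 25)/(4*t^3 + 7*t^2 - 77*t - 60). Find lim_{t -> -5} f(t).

Since t = -5 makes numerator and denominator zero, (t + 5) divides both.
Cancelling it gives (-3*t - 5)/(4*t^2 - 13*t - 12); now plug in t = -5 to get 10/153.

10/153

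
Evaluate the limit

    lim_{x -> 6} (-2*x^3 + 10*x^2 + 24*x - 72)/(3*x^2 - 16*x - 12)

-18/5

Direct substitution gives 0/0, so factor. Both numerator and denominator have (x - 6) as a factor.
After cancelling, the expression reduces to (-2*x^2 - 2*x + 12)/(3*x + 2).
Substituting x = 6 gives -18/5.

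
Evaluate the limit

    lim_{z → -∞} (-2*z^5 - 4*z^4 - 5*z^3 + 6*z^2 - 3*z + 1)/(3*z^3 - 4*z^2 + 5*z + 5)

-∞

The numerator has higher degree (5 > 3); the quotient behaves like (-2/(3))·z^2 for large |z|.
As z → −∞ this diverges to -∞.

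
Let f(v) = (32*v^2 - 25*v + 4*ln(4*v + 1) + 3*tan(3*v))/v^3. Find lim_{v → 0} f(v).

337/3

Substitution gives 0/0 (the numerator vanishes to order 3).
Expand each term to order v^3: the coefficient of v^3 in 4·ln(1 + 4v) is 256/3 and in 3·tan(3v) is 27.
Lower-order terms cancel with the polynomial part, so the numerator is (337/3)·v^3 + o(v^3), and the limit is (337/3)/(1) = 337/3.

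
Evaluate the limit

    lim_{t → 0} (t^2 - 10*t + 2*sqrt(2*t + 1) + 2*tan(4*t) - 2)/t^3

Substitution gives 0/0; apply L'Hôpital's rule 3 times.
After differentiating numerator and denominator 3 times the quotient is (768*tan(4*t)^2/cos(4*t)^2 + 256/cos(4*t)^2 + 6/(2*t + 1)^(5/2))/(6); at t = 0 this is 131/3.

131/3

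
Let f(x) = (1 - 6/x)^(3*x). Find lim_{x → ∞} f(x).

e^(-18)

The base → 1 and the exponent → ∞: a 1^∞ form.
Take logarithms: (3x)·ln(1 - 6/x). Since ln(1+u) ~ u for small u, this behaves like (3x)·(-6/x) → -18.
So the limit is e^(-18).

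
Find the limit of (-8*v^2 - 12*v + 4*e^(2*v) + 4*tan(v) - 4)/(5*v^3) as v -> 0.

4/3

Substitution gives 0/0; apply L'Hôpital's rule 3 times.
After differentiating numerator and denominator 3 times the quotient is (32*e^(2*v) + 24*tan(v)^4 + 32*tan(v)^2 + 8)/(30); at v = 0 this is 4/3.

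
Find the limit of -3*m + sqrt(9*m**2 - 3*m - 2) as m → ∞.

This has the form ∞ − ∞. Multiply and divide by the conjugate √(9*m^2 - 3*m - 2) + 3m.
That gives (-3m - 2) / (√(9*m^2 - 3*m - 2) + 3m).
Divide numerator and denominator by m: the limit is -3/(2·3) = -1/2.

-1/2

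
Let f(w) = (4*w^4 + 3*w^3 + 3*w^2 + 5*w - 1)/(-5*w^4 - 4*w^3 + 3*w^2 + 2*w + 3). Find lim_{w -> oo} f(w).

-4/5

Numerator and denominator both have degree 4.
Dividing every term by w^4, all lower-order terms vanish and the limit is the ratio of leading coefficients, 4/(-5) = -4/5.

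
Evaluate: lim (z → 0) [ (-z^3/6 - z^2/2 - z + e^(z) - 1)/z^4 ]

1/24

Direct substitution gives 0/0.
Apply L'Hôpital: lim (-z^2/2 - z + e^(z) - 1)/(4*z^3), still 0/0.
Apply L'Hôpital: lim (-z + e^(z) - 1)/(12*z^2), still 0/0.
Apply L'Hôpital: lim (e^(z) - 1)/(24*z), still 0/0.
After 4 applications of L'Hôpital's rule the quotient is (e^(z))/(24); substituting z = 0 gives 1/24.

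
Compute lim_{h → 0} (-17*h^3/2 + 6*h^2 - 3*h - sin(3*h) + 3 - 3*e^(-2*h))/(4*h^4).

-1/2

Substitution gives 0/0 (the numerator vanishes to order 4).
Expand each term to order h^4: the coefficient of h^4 in −sin(3h) is 0 and in -3·e^(-2h) is -2.
Lower-order terms cancel with the polynomial part, so the numerator is (-2)·h^4 + o(h^4), and the limit is (-2)/(4) = -1/2.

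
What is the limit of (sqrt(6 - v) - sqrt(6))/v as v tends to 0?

-√(6)/12

A 0/0 form; rationalise with √(6 - v) + √6. This collapses the numerator to -v, leaving -1/(√(6 - v) + √6) → -1/(2√6) = -√(6)/12.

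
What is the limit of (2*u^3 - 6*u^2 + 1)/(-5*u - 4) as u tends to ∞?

-∞

The numerator has higher degree (3 > 1); the quotient behaves like (2/(-5))·u^2 for large |u|.
As u → +∞ this diverges to -∞.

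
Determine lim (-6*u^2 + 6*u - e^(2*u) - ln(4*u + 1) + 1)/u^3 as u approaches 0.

-68/3

Substitution gives 0/0; apply L'Hôpital's rule 3 times.
After differentiating numerator and denominator 3 times the quotient is (-8*e^(2*u) - 128/(4*u + 1)^3)/(6); at u = 0 this is -68/3.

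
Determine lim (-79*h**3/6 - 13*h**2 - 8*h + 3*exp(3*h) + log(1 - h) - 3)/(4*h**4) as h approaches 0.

Substitution gives 0/0 (the numerator vanishes to order 4).
Expand each term to order h^4: the coefficient of h^4 in ln(1 - h) is -1/4 and in 3·e^(3h) is 81/8.
Lower-order terms cancel with the polynomial part, so the numerator is (79/8)·h^4 + o(h^4), and the limit is (79/8)/(4) = 79/32.

79/32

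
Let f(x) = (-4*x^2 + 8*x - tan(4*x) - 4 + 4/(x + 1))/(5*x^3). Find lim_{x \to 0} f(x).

-76/15

Substitution gives 0/0 (the numerator vanishes to order 3).
Expand each term to order x^3: the coefficient of x^3 in 4·1/(1 + x) is -4 and in −tan(4x) is -64/3.
Lower-order terms cancel with the polynomial part, so the numerator is (-76/3)·x^3 + o(x^3), and the limit is (-76/3)/(5) = -76/15.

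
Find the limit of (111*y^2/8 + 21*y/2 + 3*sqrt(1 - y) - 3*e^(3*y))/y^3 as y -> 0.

Substitution gives 0/0; apply L'Hôpital's rule 3 times.
After differentiating numerator and denominator 3 times the quotient is (-81*e^(3*y) - 9/(8*(1 - y)^(5/2)))/(6); at y = 0 this is -219/16.

-219/16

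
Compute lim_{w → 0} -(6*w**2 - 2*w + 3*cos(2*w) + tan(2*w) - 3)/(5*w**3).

Substitution gives 0/0; apply L'Hôpital's rule 3 times.
After differentiating numerator and denominator 3 times the quotient is (24*sin(2*w) + 48*tan(2*w)^4 + 64*tan(2*w)^2 + 16)/(-30); at w = 0 this is -8/15.

-8/15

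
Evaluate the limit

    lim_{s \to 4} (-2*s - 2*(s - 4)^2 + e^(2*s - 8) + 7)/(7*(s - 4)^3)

Direct substitution gives 0/0.
Apply L'Hôpital: lim (-4*s + 2*e^(2*s - 8) + 14)/(21*(s - 4)^2), still 0/0.
Apply L'Hôpital: lim (4*e^(2*s - 8) - 4)/(42*s - 168), still 0/0.
After 3 applications of L'Hôpital's rule the quotient is (8*e^(2*s - 8))/(42); substituting s = 4 gives 4/21.

4/21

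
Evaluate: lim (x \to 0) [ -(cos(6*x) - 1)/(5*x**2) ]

18/5

Direct substitution gives 0/0.
Apply L'Hôpital: lim (-6*sin(6*x))/(-10*x), still 0/0.
After 2 applications of L'Hôpital's rule the quotient is (-36*cos(6*x))/(-10); substituting x = 0 gives 18/5.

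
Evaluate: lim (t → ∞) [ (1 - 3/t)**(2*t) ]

The base → 1 and the exponent → ∞: a 1^∞ form.
Take logarithms: (2t)·ln(1 - 3/t). Since ln(1+u) ~ u for small u, this behaves like (2t)·(-3/t) → -6.
So the limit is e^(-6).

e^(-6)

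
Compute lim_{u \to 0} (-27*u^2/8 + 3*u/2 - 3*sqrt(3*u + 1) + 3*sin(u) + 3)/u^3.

Substitution gives 0/0; apply L'Hôpital's rule 3 times.
After differentiating numerator and denominator 3 times the quotient is (-3*cos(u) - 243/(8*(3*u + 1)^(5/2)))/(6); at u = 0 this is -89/16.

-89/16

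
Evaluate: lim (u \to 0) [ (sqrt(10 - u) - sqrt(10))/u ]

A 0/0 form; rationalise with √(10 - u) + √10. This collapses the numerator to -u, leaving -1/(√(10 - u) + √10) → -1/(2√10) = -√(10)/20.

-√(10)/20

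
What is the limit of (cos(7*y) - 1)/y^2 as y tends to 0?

Direct substitution gives 0/0.
Apply L'Hôpital: lim (-7*sin(7*y))/(2*y), still 0/0.
After 2 applications of L'Hôpital's rule the quotient is (-49*cos(7*y))/(2); substituting y = 0 gives -49/2.

-49/2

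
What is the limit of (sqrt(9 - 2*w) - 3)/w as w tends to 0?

-1/3

A 0/0 form; rationalise with √(9 - 2w) + √9. This collapses the numerator to -2w, leaving -2/(√(9 - 2w) + √9) → -2/(2√9) = -1/3.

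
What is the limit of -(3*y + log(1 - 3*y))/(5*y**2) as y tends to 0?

Direct substitution gives 0/0.
Apply L'Hôpital: lim (3 - 3/(1 - 3*y))/(-10*y), still 0/0.
After 2 applications of L'Hôpital's rule the quotient is (-9/(1 - 3*y)^2)/(-10); substituting y = 0 gives 9/10.

9/10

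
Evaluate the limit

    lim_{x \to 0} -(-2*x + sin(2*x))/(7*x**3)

Direct substitution gives 0/0.
Apply L'Hôpital: lim (2*cos(2*x) - 2)/(-21*x^2), still 0/0.
Apply L'Hôpital: lim (-4*sin(2*x))/(-42*x), still 0/0.
After 3 applications of L'Hôpital's rule the quotient is (-8*cos(2*x))/(-42); substituting x = 0 gives 4/21.

4/21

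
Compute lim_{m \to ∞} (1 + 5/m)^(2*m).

Let L be the limit and take ln: ln L = lim (2m)·ln(1 + 5/m) = lim (2m)·(5/m + O(1/m²)) = 10.
Hence L = e^(10).

e^(10)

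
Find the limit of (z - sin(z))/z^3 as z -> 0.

Direct substitution gives 0/0.
Apply L'Hôpital: lim (1 - cos(z))/(3*z^2), still 0/0.
Apply L'Hôpital: lim (sin(z))/(6*z), still 0/0.
After 3 applications of L'Hôpital's rule the quotient is (cos(z))/(6); substituting z = 0 gives 1/6.

1/6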